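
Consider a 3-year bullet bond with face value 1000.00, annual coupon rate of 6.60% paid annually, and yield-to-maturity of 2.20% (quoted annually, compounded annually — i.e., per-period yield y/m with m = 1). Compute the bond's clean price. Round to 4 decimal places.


Answer: Price = 1126.3981

Derivation:
Coupon per period c = face * coupon_rate / m = 66.000000
Periods per year m = 1; per-period yield y/m = 0.022000
Number of cashflows N = 3
Cashflows (t years, CF_t, discount factor 1/(1+y/m)^(m*t), PV):
  t = 1.0000: CF_t = 66.000000, DF = 0.978474, PV = 64.579256
  t = 2.0000: CF_t = 66.000000, DF = 0.957411, PV = 63.189096
  t = 3.0000: CF_t = 1066.000000, DF = 0.936801, PV = 998.629790
Price P = sum_t PV_t = 1126.398143


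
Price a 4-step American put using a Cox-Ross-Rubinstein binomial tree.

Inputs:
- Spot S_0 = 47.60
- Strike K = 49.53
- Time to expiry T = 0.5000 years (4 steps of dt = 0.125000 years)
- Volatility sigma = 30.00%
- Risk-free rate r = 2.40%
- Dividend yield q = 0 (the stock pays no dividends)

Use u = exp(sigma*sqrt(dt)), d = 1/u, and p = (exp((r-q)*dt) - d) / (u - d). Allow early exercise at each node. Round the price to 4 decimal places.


Answer: Price = V(0,0) = 4.9399

Derivation:
dt = T/N = 0.125000
u = exp(sigma*sqrt(dt)) = 1.111895; d = 1/u = 0.899365
p = (exp((r-q)*dt) - d) / (u - d) = 0.487645
Discount per step: exp(-r*dt) = 0.997004
Stock lattice S(k, i) with i counting down-moves:
  k=0: S(0,0) = 47.6000
  k=1: S(1,0) = 52.9262; S(1,1) = 42.8098
  k=2: S(2,0) = 58.8484; S(2,1) = 47.6000; S(2,2) = 38.5016
  k=3: S(3,0) = 65.4333; S(3,1) = 52.9262; S(3,2) = 42.8098; S(3,3) = 34.6270
  k=4: S(4,0) = 72.7549; S(4,1) = 58.8484; S(4,2) = 47.6000; S(4,3) = 38.5016; S(4,4) = 31.1424
Terminal payoffs V(N, i) = max(K - S_T, 0):
  V(4,0) = 0.000000; V(4,1) = 0.000000; V(4,2) = 1.930000; V(4,3) = 11.028364; V(4,4) = 18.387648
Backward induction: V(k, i) = exp(-r*dt) * [p * V(k+1, i) + (1-p) * V(k+1, i+1)]; then take max(V_cont, immediate exercise) for American.
  V(3,0) = exp(-r*dt) * [p*0.000000 + (1-p)*0.000000] = 0.000000; exercise = 0.000000; V(3,0) = max -> 0.000000
  V(3,1) = exp(-r*dt) * [p*0.000000 + (1-p)*1.930000] = 0.985883; exercise = 0.000000; V(3,1) = max -> 0.985883
  V(3,2) = exp(-r*dt) * [p*1.930000 + (1-p)*11.028364] = 6.571846; exercise = 6.720213; V(3,2) = max -> 6.720213
  V(3,3) = exp(-r*dt) * [p*11.028364 + (1-p)*18.387648] = 14.754599; exercise = 14.902966; V(3,3) = max -> 14.902966
  V(2,0) = exp(-r*dt) * [p*0.000000 + (1-p)*0.985883] = 0.503609; exercise = 0.000000; V(2,0) = max -> 0.503609
  V(2,1) = exp(-r*dt) * [p*0.985883 + (1-p)*6.720213] = 3.912140; exercise = 1.930000; V(2,1) = max -> 3.912140
  V(2,2) = exp(-r*dt) * [p*6.720213 + (1-p)*14.902966] = 10.879997; exercise = 11.028364; V(2,2) = max -> 11.028364
  V(1,0) = exp(-r*dt) * [p*0.503609 + (1-p)*3.912140] = 2.243247; exercise = 0.000000; V(1,0) = max -> 2.243247
  V(1,1) = exp(-r*dt) * [p*3.912140 + (1-p)*11.028364] = 7.535532; exercise = 6.720213; V(1,1) = max -> 7.535532
  V(0,0) = exp(-r*dt) * [p*2.243247 + (1-p)*7.535532] = 4.939932; exercise = 1.930000; V(0,0) = max -> 4.939932


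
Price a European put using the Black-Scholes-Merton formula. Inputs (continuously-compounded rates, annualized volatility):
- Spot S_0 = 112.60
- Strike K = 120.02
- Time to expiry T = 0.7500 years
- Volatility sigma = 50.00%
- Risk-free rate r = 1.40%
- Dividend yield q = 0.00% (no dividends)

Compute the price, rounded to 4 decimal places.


Answer: Price = 23.0598

Derivation:
d1 = (ln(S/K) + (r - q + 0.5*sigma^2) * T) / (sigma * sqrt(T)) = 0.09337675
d2 = d1 - sigma * sqrt(T) = -0.33963595
exp(-rT) = 0.98955493; exp(-qT) = 1.00000000
P = K * exp(-rT) * N(-d2) - S_0 * exp(-qT) * N(-d1)
N(-d1) = 0.46280213; N(-d2) = 0.63293465
P = 120.0200 * 0.98955493 * 0.63293465 - 112.6000 * 1.00000000 * 0.46280213 = 23.0598


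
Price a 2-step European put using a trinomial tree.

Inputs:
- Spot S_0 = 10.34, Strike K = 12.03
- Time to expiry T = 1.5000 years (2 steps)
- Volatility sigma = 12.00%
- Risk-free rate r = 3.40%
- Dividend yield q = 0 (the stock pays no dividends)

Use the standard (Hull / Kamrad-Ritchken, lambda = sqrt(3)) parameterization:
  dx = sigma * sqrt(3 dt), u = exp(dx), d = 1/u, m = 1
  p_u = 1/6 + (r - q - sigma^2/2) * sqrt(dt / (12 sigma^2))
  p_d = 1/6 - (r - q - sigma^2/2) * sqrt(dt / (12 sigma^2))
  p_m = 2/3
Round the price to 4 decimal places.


Answer: Price = V(0,0) = 1.3257

Derivation:
dt = T/N = 0.750000; dx = sigma*sqrt(3*dt) = 0.180000
u = exp(dx) = 1.197217; d = 1/u = 0.835270
p_u = 0.222500, p_m = 0.666667, p_d = 0.110833
Discount per step: exp(-r*dt) = 0.974822
Stock lattice S(k, j) with j the centered position index:
  k=0: S(0,+0) = 10.3400
  k=1: S(1,-1) = 8.6367; S(1,+0) = 10.3400; S(1,+1) = 12.3792
  k=2: S(2,-2) = 7.2140; S(2,-1) = 8.6367; S(2,+0) = 10.3400; S(2,+1) = 12.3792; S(2,+2) = 14.8206
Terminal payoffs V(N, j) = max(K - S_T, 0):
  V(2,-2) = 4.816027; V(2,-1) = 3.393306; V(2,+0) = 1.690000; V(2,+1) = 0.000000; V(2,+2) = 0.000000
Backward induction: V(k, j) = exp(-r*dt) * [p_u * V(k+1, j+1) + p_m * V(k+1, j) + p_d * V(k+1, j-1)]
  V(1,-1) = exp(-r*dt) * [p_u*1.690000 + p_m*3.393306 + p_d*4.816027] = 3.092142
  V(1,+0) = exp(-r*dt) * [p_u*0.000000 + p_m*1.690000 + p_d*3.393306] = 1.464922
  V(1,+1) = exp(-r*dt) * [p_u*0.000000 + p_m*0.000000 + p_d*1.690000] = 0.182592
  V(0,+0) = exp(-r*dt) * [p_u*0.182592 + p_m*1.464922 + p_d*3.092142] = 1.325714


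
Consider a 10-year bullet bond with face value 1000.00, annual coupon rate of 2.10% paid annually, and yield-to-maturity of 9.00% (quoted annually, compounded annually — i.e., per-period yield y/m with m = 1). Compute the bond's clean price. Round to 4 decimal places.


Answer: Price = 557.1816

Derivation:
Coupon per period c = face * coupon_rate / m = 21.000000
Periods per year m = 1; per-period yield y/m = 0.090000
Number of cashflows N = 10
Cashflows (t years, CF_t, discount factor 1/(1+y/m)^(m*t), PV):
  t = 1.0000: CF_t = 21.000000, DF = 0.917431, PV = 19.266055
  t = 2.0000: CF_t = 21.000000, DF = 0.841680, PV = 17.675280
  t = 3.0000: CF_t = 21.000000, DF = 0.772183, PV = 16.215853
  t = 4.0000: CF_t = 21.000000, DF = 0.708425, PV = 14.876929
  t = 5.0000: CF_t = 21.000000, DF = 0.649931, PV = 13.648559
  t = 6.0000: CF_t = 21.000000, DF = 0.596267, PV = 12.521614
  t = 7.0000: CF_t = 21.000000, DF = 0.547034, PV = 11.487719
  t = 8.0000: CF_t = 21.000000, DF = 0.501866, PV = 10.539192
  t = 9.0000: CF_t = 21.000000, DF = 0.460428, PV = 9.668983
  t = 10.0000: CF_t = 1021.000000, DF = 0.422411, PV = 431.281434
Price P = sum_t PV_t = 557.181619


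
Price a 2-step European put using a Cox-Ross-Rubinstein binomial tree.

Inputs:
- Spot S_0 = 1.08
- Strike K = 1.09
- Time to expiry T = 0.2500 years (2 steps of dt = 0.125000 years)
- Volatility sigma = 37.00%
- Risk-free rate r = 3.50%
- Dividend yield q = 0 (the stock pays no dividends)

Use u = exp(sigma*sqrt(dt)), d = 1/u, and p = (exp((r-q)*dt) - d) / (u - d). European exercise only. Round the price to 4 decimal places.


Answer: Price = V(0,0) = 0.0732

Derivation:
dt = T/N = 0.125000
u = exp(sigma*sqrt(dt)) = 1.139757; d = 1/u = 0.877380
p = (exp((r-q)*dt) - d) / (u - d) = 0.484054
Discount per step: exp(-r*dt) = 0.995635
Stock lattice S(k, i) with i counting down-moves:
  k=0: S(0,0) = 1.0800
  k=1: S(1,0) = 1.2309; S(1,1) = 0.9476
  k=2: S(2,0) = 1.4030; S(2,1) = 1.0800; S(2,2) = 0.8314
Terminal payoffs V(N, i) = max(K - S_T, 0):
  V(2,0) = 0.000000; V(2,1) = 0.010000; V(2,2) = 0.258620
Backward induction: V(k, i) = exp(-r*dt) * [p * V(k+1, i) + (1-p) * V(k+1, i+1)].
  V(1,0) = exp(-r*dt) * [p*0.000000 + (1-p)*0.010000] = 0.005137
  V(1,1) = exp(-r*dt) * [p*0.010000 + (1-p)*0.258620] = 0.137671
  V(0,0) = exp(-r*dt) * [p*0.005137 + (1-p)*0.137671] = 0.073196


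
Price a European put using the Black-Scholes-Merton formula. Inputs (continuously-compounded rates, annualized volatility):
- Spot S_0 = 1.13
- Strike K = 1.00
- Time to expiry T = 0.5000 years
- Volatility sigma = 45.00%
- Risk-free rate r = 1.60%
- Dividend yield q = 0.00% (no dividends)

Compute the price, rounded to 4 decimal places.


Answer: Price = 0.0761

Derivation:
d1 = (ln(S/K) + (r - q + 0.5*sigma^2) * T) / (sigma * sqrt(T)) = 0.56833356
d2 = d1 - sigma * sqrt(T) = 0.25013551
exp(-rT) = 0.99203191; exp(-qT) = 1.00000000
P = K * exp(-rT) * N(-d2) - S_0 * exp(-qT) * N(-d1)
N(-d1) = 0.28490425; N(-d2) = 0.40124128
P = 1.0000 * 0.99203191 * 0.40124128 - 1.1300 * 1.00000000 * 0.28490425 = 0.0761


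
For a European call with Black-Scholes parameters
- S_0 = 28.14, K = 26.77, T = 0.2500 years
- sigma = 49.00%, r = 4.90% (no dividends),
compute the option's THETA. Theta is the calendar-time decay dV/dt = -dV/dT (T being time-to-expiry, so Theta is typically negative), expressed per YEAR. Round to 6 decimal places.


d1 = 0.3762150782; d2 = 0.1312150782
phi(d1) = 0.3716854207; exp(-qT) = 1.0000000000; exp(-rT) = 0.9878247258
Theta = -S*exp(-qT)*phi(d1)*sigma/(2*sqrt(T)) - r*K*exp(-rT)*N(d2) + q*S*exp(-qT)*N(d1)
N(d1) = 0.6466214966; N(d2) = 0.5521974158; sqrt(T) = 0.5000000000
Term 1 = -28.1400 * 1.0000000000 * 0.3716854207 * 0.4900 / (2 * 0.5000000000) = -5.1250215919
Term 2 = -0.0490 * 26.7700 * 0.9878247258 * 0.5521974158 = -0.7155149522
Term 3 = 0 (no dividend yield, q = 0)
Theta = -5.1250215919 + (-0.7155149522) + (0.0000000000) = -5.840537

Answer: Theta = -5.840537


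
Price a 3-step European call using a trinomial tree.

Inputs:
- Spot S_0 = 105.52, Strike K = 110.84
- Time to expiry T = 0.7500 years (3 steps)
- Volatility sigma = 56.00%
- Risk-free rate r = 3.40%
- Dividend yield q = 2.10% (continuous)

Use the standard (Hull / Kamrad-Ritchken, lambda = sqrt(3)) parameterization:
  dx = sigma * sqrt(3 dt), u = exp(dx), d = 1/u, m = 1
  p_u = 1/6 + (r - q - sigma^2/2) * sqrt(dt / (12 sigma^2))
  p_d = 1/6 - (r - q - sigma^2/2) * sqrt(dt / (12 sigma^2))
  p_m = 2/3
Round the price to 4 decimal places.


dt = T/N = 0.250000; dx = sigma*sqrt(3*dt) = 0.484974
u = exp(dx) = 1.624133; d = 1/u = 0.615713
p_u = 0.129603, p_m = 0.666667, p_d = 0.203730
Discount per step: exp(-r*dt) = 0.991536
Stock lattice S(k, j) with j the centered position index:
  k=0: S(0,+0) = 105.5200
  k=1: S(1,-1) = 64.9700; S(1,+0) = 105.5200; S(1,+1) = 171.3785
  k=2: S(2,-2) = 40.0029; S(2,-1) = 64.9700; S(2,+0) = 105.5200; S(2,+1) = 171.3785; S(2,+2) = 278.3416
  k=3: S(3,-3) = 24.6303; S(3,-2) = 40.0029; S(3,-1) = 64.9700; S(3,+0) = 105.5200; S(3,+1) = 171.3785; S(3,+2) = 278.3416; S(3,+3) = 452.0637
Terminal payoffs V(N, j) = max(S_T - K, 0):
  V(3,-3) = 0.000000; V(3,-2) = 0.000000; V(3,-1) = 0.000000; V(3,+0) = 0.000000; V(3,+1) = 60.538530; V(3,+2) = 167.501551; V(3,+3) = 341.223740
Backward induction: V(k, j) = exp(-r*dt) * [p_u * V(k+1, j+1) + p_m * V(k+1, j) + p_d * V(k+1, j-1)]
  V(2,-2) = exp(-r*dt) * [p_u*0.000000 + p_m*0.000000 + p_d*0.000000] = 0.000000
  V(2,-1) = exp(-r*dt) * [p_u*0.000000 + p_m*0.000000 + p_d*0.000000] = 0.000000
  V(2,+0) = exp(-r*dt) * [p_u*60.538530 + p_m*0.000000 + p_d*0.000000] = 7.779557
  V(2,+1) = exp(-r*dt) * [p_u*167.501551 + p_m*60.538530 + p_d*0.000000] = 61.542357
  V(2,+2) = exp(-r*dt) * [p_u*341.223740 + p_m*167.501551 + p_d*60.538530] = 166.800960
  V(1,-1) = exp(-r*dt) * [p_u*7.779557 + p_m*0.000000 + p_d*0.000000] = 0.999719
  V(1,+0) = exp(-r*dt) * [p_u*61.542357 + p_m*7.779557 + p_d*0.000000] = 13.051029
  V(1,+1) = exp(-r*dt) * [p_u*166.800960 + p_m*61.542357 + p_d*7.779557] = 63.687399
  V(0,+0) = exp(-r*dt) * [p_u*63.687399 + p_m*13.051029 + p_d*0.999719] = 17.013199

Answer: Price = V(0,0) = 17.0132


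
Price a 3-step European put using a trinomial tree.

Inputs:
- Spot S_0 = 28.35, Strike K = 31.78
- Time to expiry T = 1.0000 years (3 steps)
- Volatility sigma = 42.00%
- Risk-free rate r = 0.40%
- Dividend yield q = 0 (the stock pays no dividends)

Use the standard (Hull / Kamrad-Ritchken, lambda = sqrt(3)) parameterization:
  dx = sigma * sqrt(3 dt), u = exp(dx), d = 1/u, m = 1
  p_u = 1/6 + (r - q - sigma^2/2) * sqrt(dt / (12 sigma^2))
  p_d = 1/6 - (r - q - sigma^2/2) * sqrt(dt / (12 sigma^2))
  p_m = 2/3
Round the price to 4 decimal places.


dt = T/N = 0.333333; dx = sigma*sqrt(3*dt) = 0.420000
u = exp(dx) = 1.521962; d = 1/u = 0.657047
p_u = 0.133254, p_m = 0.666667, p_d = 0.200079
Discount per step: exp(-r*dt) = 0.998668
Stock lattice S(k, j) with j the centered position index:
  k=0: S(0,+0) = 28.3500
  k=1: S(1,-1) = 18.6273; S(1,+0) = 28.3500; S(1,+1) = 43.1476
  k=2: S(2,-2) = 12.2390; S(2,-1) = 18.6273; S(2,+0) = 28.3500; S(2,+1) = 43.1476; S(2,+2) = 65.6690
  k=3: S(3,-3) = 8.0416; S(3,-2) = 12.2390; S(3,-1) = 18.6273; S(3,+0) = 28.3500; S(3,+1) = 43.1476; S(3,+2) = 65.6690; S(3,+3) = 99.9457
Terminal payoffs V(N, j) = max(K - S_T, 0):
  V(3,-3) = 23.738408; V(3,-2) = 19.541007; V(3,-1) = 13.152723; V(3,+0) = 3.430000; V(3,+1) = 0.000000; V(3,+2) = 0.000000; V(3,+3) = 0.000000
Backward induction: V(k, j) = exp(-r*dt) * [p_u * V(k+1, j+1) + p_m * V(k+1, j) + p_d * V(k+1, j-1)]
  V(2,-2) = exp(-r*dt) * [p_u*13.152723 + p_m*19.541007 + p_d*23.738408] = 19.503534
  V(2,-1) = exp(-r*dt) * [p_u*3.430000 + p_m*13.152723 + p_d*19.541007] = 13.117793
  V(2,+0) = exp(-r*dt) * [p_u*0.000000 + p_m*3.430000 + p_d*13.152723] = 4.911702
  V(2,+1) = exp(-r*dt) * [p_u*0.000000 + p_m*0.000000 + p_d*3.430000] = 0.685358
  V(2,+2) = exp(-r*dt) * [p_u*0.000000 + p_m*0.000000 + p_d*0.000000] = 0.000000
  V(1,-1) = exp(-r*dt) * [p_u*4.911702 + p_m*13.117793 + p_d*19.503534] = 13.284230
  V(1,+0) = exp(-r*dt) * [p_u*0.685358 + p_m*4.911702 + p_d*13.117793] = 5.982412
  V(1,+1) = exp(-r*dt) * [p_u*0.000000 + p_m*0.685358 + p_d*4.911702] = 1.437717
  V(0,+0) = exp(-r*dt) * [p_u*1.437717 + p_m*5.982412 + p_d*13.284230] = 6.828646

Answer: Price = V(0,0) = 6.8286


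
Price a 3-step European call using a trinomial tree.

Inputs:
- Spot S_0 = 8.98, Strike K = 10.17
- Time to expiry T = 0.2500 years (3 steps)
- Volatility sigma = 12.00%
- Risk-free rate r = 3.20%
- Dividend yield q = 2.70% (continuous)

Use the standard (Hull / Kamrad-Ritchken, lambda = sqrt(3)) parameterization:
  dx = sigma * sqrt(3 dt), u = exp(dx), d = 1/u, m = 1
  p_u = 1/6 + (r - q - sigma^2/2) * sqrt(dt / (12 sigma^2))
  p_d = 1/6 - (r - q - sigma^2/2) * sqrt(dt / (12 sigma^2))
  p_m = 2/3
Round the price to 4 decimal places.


Answer: Price = V(0,0) = 0.0026

Derivation:
dt = T/N = 0.083333; dx = sigma*sqrt(3*dt) = 0.060000
u = exp(dx) = 1.061837; d = 1/u = 0.941765
p_u = 0.165139, p_m = 0.666667, p_d = 0.168194
Discount per step: exp(-r*dt) = 0.997337
Stock lattice S(k, j) with j the centered position index:
  k=0: S(0,+0) = 8.9800
  k=1: S(1,-1) = 8.4570; S(1,+0) = 8.9800; S(1,+1) = 9.5353
  k=2: S(2,-2) = 7.9645; S(2,-1) = 8.4570; S(2,+0) = 8.9800; S(2,+1) = 9.5353; S(2,+2) = 10.1249
  k=3: S(3,-3) = 7.5007; S(3,-2) = 7.9645; S(3,-1) = 8.4570; S(3,+0) = 8.9800; S(3,+1) = 9.5353; S(3,+2) = 10.1249; S(3,+3) = 10.7510
Terminal payoffs V(N, j) = max(S_T - K, 0):
  V(3,-3) = 0.000000; V(3,-2) = 0.000000; V(3,-1) = 0.000000; V(3,+0) = 0.000000; V(3,+1) = 0.000000; V(3,+2) = 0.000000; V(3,+3) = 0.581012
Backward induction: V(k, j) = exp(-r*dt) * [p_u * V(k+1, j+1) + p_m * V(k+1, j) + p_d * V(k+1, j-1)]
  V(2,-2) = exp(-r*dt) * [p_u*0.000000 + p_m*0.000000 + p_d*0.000000] = 0.000000
  V(2,-1) = exp(-r*dt) * [p_u*0.000000 + p_m*0.000000 + p_d*0.000000] = 0.000000
  V(2,+0) = exp(-r*dt) * [p_u*0.000000 + p_m*0.000000 + p_d*0.000000] = 0.000000
  V(2,+1) = exp(-r*dt) * [p_u*0.000000 + p_m*0.000000 + p_d*0.000000] = 0.000000
  V(2,+2) = exp(-r*dt) * [p_u*0.581012 + p_m*0.000000 + p_d*0.000000] = 0.095692
  V(1,-1) = exp(-r*dt) * [p_u*0.000000 + p_m*0.000000 + p_d*0.000000] = 0.000000
  V(1,+0) = exp(-r*dt) * [p_u*0.000000 + p_m*0.000000 + p_d*0.000000] = 0.000000
  V(1,+1) = exp(-r*dt) * [p_u*0.095692 + p_m*0.000000 + p_d*0.000000] = 0.015760
  V(0,+0) = exp(-r*dt) * [p_u*0.015760 + p_m*0.000000 + p_d*0.000000] = 0.002596


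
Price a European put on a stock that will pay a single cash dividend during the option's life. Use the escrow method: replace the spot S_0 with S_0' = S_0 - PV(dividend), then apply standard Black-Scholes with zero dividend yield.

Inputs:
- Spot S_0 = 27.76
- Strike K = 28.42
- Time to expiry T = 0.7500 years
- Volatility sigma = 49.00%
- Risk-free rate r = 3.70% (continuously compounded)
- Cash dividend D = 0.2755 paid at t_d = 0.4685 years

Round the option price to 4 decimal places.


Answer: Price = 4.7087

Derivation:
PV(D) = D * exp(-r * t_d) = 0.2755 * 0.98281488 = 0.27076550
S_0' = S_0 - PV(D) = 27.7600 - 0.27076550 = 27.48923450
d1 = (ln(S_0'/K) + (r + sigma^2/2)*T) / (sigma*sqrt(T)) = 0.19910061
d2 = d1 - sigma*sqrt(T) = -0.22525183
exp(-rT) = 0.97263149
N(-d1) = 0.42109202; N(-d2) = 0.58910832
P = K * exp(-rT) * N(-d2) - S_0' * N(-d1) = 28.4200 * 0.97263149 * 0.58910832 - 27.48923450 * 0.42109202 = 4.7087


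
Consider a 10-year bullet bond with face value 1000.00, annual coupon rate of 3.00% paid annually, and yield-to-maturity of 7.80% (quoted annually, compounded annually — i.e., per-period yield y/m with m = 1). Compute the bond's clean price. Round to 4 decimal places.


Coupon per period c = face * coupon_rate / m = 30.000000
Periods per year m = 1; per-period yield y/m = 0.078000
Number of cashflows N = 10
Cashflows (t years, CF_t, discount factor 1/(1+y/m)^(m*t), PV):
  t = 1.0000: CF_t = 30.000000, DF = 0.927644, PV = 27.829314
  t = 2.0000: CF_t = 30.000000, DF = 0.860523, PV = 25.815690
  t = 3.0000: CF_t = 30.000000, DF = 0.798259, PV = 23.947764
  t = 4.0000: CF_t = 30.000000, DF = 0.740500, PV = 22.214995
  t = 5.0000: CF_t = 30.000000, DF = 0.686920, PV = 20.607602
  t = 6.0000: CF_t = 30.000000, DF = 0.637217, PV = 19.116514
  t = 7.0000: CF_t = 30.000000, DF = 0.591111, PV = 17.733315
  t = 8.0000: CF_t = 30.000000, DF = 0.548340, PV = 16.450199
  t = 9.0000: CF_t = 30.000000, DF = 0.508664, PV = 15.259925
  t = 10.0000: CF_t = 1030.000000, DF = 0.471859, PV = 486.014936
Price P = sum_t PV_t = 674.990253

Answer: Price = 674.9903


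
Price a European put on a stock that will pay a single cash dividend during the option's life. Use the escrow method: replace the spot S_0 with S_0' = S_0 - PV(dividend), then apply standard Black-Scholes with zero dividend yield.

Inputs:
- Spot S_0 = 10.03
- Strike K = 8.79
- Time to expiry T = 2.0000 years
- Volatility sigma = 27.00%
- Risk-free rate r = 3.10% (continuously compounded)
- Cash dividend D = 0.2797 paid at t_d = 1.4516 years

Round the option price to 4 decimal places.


PV(D) = D * exp(-r * t_d) = 0.2797 * 0.95599786 = 0.26739260
S_0' = S_0 - PV(D) = 10.0300 - 0.26739260 = 9.76260740
d1 = (ln(S_0'/K) + (r + sigma^2/2)*T) / (sigma*sqrt(T)) = 0.62813292
d2 = d1 - sigma*sqrt(T) = 0.24629526
exp(-rT) = 0.93988289
N(-d1) = 0.26495844; N(-d2) = 0.40272684
P = K * exp(-rT) * N(-d2) - S_0' * N(-d1) = 8.7900 * 0.93988289 * 0.40272684 - 9.76260740 * 0.26495844 = 0.7405

Answer: Price = 0.7405


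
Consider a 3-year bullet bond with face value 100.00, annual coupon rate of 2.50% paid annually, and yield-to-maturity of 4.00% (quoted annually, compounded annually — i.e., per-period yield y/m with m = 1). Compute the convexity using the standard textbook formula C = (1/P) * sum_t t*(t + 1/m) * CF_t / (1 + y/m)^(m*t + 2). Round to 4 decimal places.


Answer: Convexity = 10.7290

Derivation:
Coupon per period c = face * coupon_rate / m = 2.500000
Periods per year m = 1; per-period yield y/m = 0.040000
Number of cashflows N = 3
Cashflows (t years, CF_t, discount factor 1/(1+y/m)^(m*t), PV):
  t = 1.0000: CF_t = 2.500000, DF = 0.961538, PV = 2.403846
  t = 2.0000: CF_t = 2.500000, DF = 0.924556, PV = 2.311391
  t = 3.0000: CF_t = 102.500000, DF = 0.888996, PV = 91.122127
Price P = sum_t PV_t = 95.837363
Convexity numerator sum_t t*(t + 1/m) * CF_t / (1+y/m)^(m*t + 2):
  t = 1.0000: term = 4.444982
  t = 2.0000: term = 12.822063
  t = 3.0000: term = 1010.970341
Convexity = (1/P) * sum = 1028.237386 / 95.837363 = 10.728982


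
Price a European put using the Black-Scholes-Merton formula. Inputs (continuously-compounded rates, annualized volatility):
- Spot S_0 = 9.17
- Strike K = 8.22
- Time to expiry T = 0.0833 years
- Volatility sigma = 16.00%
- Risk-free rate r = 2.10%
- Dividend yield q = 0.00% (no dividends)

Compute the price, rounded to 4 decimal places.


Answer: Price = 0.0011

Derivation:
d1 = (ln(S/K) + (r - q + 0.5*sigma^2) * T) / (sigma * sqrt(T)) = 2.42931082
d2 = d1 - sigma * sqrt(T) = 2.38313204
exp(-rT) = 0.99825223; exp(-qT) = 1.00000000
P = K * exp(-rT) * N(-d2) - S_0 * exp(-qT) * N(-d1)
N(-d1) = 0.00756378; N(-d2) = 0.00858302
P = 8.2200 * 0.99825223 * 0.00858302 - 9.1700 * 1.00000000 * 0.00756378 = 0.0011


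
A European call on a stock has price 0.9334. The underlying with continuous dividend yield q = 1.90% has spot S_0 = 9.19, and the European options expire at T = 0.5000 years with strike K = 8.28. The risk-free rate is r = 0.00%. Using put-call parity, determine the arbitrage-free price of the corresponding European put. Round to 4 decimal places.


Answer: Put price = 0.1103

Derivation:
Put-call parity: C - P = S_0 * exp(-qT) - K * exp(-rT).
S_0 * exp(-qT) = 9.1900 * 0.99054498 = 9.10310839
K * exp(-rT) = 8.2800 * 1.00000000 = 8.28000000
P = C - S*exp(-qT) + K*exp(-rT)
P = 0.9334 - 9.10310839 + 8.28000000 = 0.1103


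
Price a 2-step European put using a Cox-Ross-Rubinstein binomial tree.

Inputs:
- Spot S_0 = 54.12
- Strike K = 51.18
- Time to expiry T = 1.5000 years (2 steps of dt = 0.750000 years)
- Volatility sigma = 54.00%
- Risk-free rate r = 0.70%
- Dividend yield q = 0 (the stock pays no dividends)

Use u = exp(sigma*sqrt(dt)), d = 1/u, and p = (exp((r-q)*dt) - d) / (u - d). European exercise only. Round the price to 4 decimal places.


Answer: Price = V(0,0) = 11.0026

Derivation:
dt = T/N = 0.750000
u = exp(sigma*sqrt(dt)) = 1.596245; d = 1/u = 0.626470
p = (exp((r-q)*dt) - d) / (u - d) = 0.390600
Discount per step: exp(-r*dt) = 0.994764
Stock lattice S(k, i) with i counting down-moves:
  k=0: S(0,0) = 54.1200
  k=1: S(1,0) = 86.3888; S(1,1) = 33.9046
  k=2: S(2,0) = 137.8976; S(2,1) = 54.1200; S(2,2) = 21.2402
Terminal payoffs V(N, i) = max(K - S_T, 0):
  V(2,0) = 0.000000; V(2,1) = 0.000000; V(2,2) = 29.939784
Backward induction: V(k, i) = exp(-r*dt) * [p * V(k+1, i) + (1-p) * V(k+1, i+1)].
  V(1,0) = exp(-r*dt) * [p*0.000000 + (1-p)*0.000000] = 0.000000
  V(1,1) = exp(-r*dt) * [p*0.000000 + (1-p)*29.939784] = 18.149780
  V(0,0) = exp(-r*dt) * [p*0.000000 + (1-p)*18.149780] = 11.002568


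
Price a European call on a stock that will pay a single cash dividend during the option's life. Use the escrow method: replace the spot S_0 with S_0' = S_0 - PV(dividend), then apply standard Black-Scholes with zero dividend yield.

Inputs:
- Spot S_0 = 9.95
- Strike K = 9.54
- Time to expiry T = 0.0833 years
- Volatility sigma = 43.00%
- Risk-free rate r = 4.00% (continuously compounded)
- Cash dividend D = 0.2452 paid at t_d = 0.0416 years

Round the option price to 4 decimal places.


Answer: Price = 0.5803

Derivation:
PV(D) = D * exp(-r * t_d) = 0.2452 * 0.99833738 = 0.24479233
S_0' = S_0 - PV(D) = 9.9500 - 0.24479233 = 9.70520767
d1 = (ln(S_0'/K) + (r + sigma^2/2)*T) / (sigma*sqrt(T)) = 0.22724391
d2 = d1 - sigma*sqrt(T) = 0.10313843
exp(-rT) = 0.99667354
N(d1) = 0.58988296; N(d2) = 0.54107345
C = S_0' * N(d1) - K * exp(-rT) * N(d2) = 9.70520767 * 0.58988296 - 9.5400 * 0.99667354 * 0.54107345 = 0.5803


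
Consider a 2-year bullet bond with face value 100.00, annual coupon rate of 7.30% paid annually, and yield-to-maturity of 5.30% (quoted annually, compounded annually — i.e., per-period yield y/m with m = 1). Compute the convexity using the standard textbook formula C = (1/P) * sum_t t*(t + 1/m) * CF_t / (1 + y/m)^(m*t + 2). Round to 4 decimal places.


Coupon per period c = face * coupon_rate / m = 7.300000
Periods per year m = 1; per-period yield y/m = 0.053000
Number of cashflows N = 2
Cashflows (t years, CF_t, discount factor 1/(1+y/m)^(m*t), PV):
  t = 1.0000: CF_t = 7.300000, DF = 0.949668, PV = 6.932574
  t = 2.0000: CF_t = 107.300000, DF = 0.901869, PV = 96.770499
Price P = sum_t PV_t = 103.703072
Convexity numerator sum_t t*(t + 1/m) * CF_t / (1+y/m)^(m*t + 2):
  t = 1.0000: term = 12.504541
  t = 2.0000: term = 523.645635
Convexity = (1/P) * sum = 536.150176 / 103.703072 = 5.170051

Answer: Convexity = 5.1701


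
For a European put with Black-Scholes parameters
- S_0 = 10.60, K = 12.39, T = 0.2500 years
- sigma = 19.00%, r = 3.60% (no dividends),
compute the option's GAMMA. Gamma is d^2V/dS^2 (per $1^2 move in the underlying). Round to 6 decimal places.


Answer: Gamma = 0.128570

Derivation:
d1 = -1.5002441529; d2 = -1.5952441529
phi(d1) = 0.1294701674; exp(-qT) = 1.0000000000; exp(-rT) = 0.9910403788
Gamma = exp(-qT) * phi(d1) / (S * sigma * sqrt(T)) = 1.0000000000 * 0.1294701674 / (10.6000 * 0.1900 * 0.5000000000) = 0.128570


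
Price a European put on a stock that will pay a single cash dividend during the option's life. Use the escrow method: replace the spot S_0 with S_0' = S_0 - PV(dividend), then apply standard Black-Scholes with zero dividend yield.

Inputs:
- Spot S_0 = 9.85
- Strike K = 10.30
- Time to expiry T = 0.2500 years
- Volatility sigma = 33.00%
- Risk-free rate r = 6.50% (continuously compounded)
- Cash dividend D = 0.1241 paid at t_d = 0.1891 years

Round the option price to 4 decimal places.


Answer: Price = 0.8762

Derivation:
PV(D) = D * exp(-r * t_d) = 0.1241 * 0.98778373 = 0.12258396
S_0' = S_0 - PV(D) = 9.8500 - 0.12258396 = 9.72741604
d1 = (ln(S_0'/K) + (r + sigma^2/2)*T) / (sigma*sqrt(T)) = -0.16565516
d2 = d1 - sigma*sqrt(T) = -0.33065516
exp(-rT) = 0.98388132
N(-d1) = 0.56578583; N(-d2) = 0.62954751
P = K * exp(-rT) * N(-d2) - S_0' * N(-d1) = 10.3000 * 0.98388132 * 0.62954751 - 9.72741604 * 0.56578583 = 0.8762


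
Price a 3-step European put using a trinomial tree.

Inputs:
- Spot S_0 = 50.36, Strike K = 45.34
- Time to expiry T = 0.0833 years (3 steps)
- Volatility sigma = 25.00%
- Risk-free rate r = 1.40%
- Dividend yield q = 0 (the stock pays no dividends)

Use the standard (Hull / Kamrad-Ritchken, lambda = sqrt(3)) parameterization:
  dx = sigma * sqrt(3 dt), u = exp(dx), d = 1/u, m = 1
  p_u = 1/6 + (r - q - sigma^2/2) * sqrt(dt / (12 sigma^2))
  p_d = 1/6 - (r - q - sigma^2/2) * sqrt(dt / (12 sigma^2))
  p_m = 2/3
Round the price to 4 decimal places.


dt = T/N = 0.027767; dx = sigma*sqrt(3*dt) = 0.072154
u = exp(dx) = 1.074821; d = 1/u = 0.930387
p_u = 0.163348, p_m = 0.666667, p_d = 0.169986
Discount per step: exp(-r*dt) = 0.999611
Stock lattice S(k, j) with j the centered position index:
  k=0: S(0,+0) = 50.3600
  k=1: S(1,-1) = 46.8543; S(1,+0) = 50.3600; S(1,+1) = 54.1280
  k=2: S(2,-2) = 43.5926; S(2,-1) = 46.8543; S(2,+0) = 50.3600; S(2,+1) = 54.1280; S(2,+2) = 58.1779
  k=3: S(3,-3) = 40.5580; S(3,-2) = 43.5926; S(3,-1) = 46.8543; S(3,+0) = 50.3600; S(3,+1) = 54.1280; S(3,+2) = 58.1779; S(3,+3) = 62.5309
Terminal payoffs V(N, j) = max(K - S_T, 0):
  V(3,-3) = 4.781955; V(3,-2) = 1.747352; V(3,-1) = 0.000000; V(3,+0) = 0.000000; V(3,+1) = 0.000000; V(3,+2) = 0.000000; V(3,+3) = 0.000000
Backward induction: V(k, j) = exp(-r*dt) * [p_u * V(k+1, j+1) + p_m * V(k+1, j) + p_d * V(k+1, j-1)]
  V(2,-2) = exp(-r*dt) * [p_u*0.000000 + p_m*1.747352 + p_d*4.781955] = 1.976997
  V(2,-1) = exp(-r*dt) * [p_u*0.000000 + p_m*0.000000 + p_d*1.747352] = 0.296910
  V(2,+0) = exp(-r*dt) * [p_u*0.000000 + p_m*0.000000 + p_d*0.000000] = 0.000000
  V(2,+1) = exp(-r*dt) * [p_u*0.000000 + p_m*0.000000 + p_d*0.000000] = 0.000000
  V(2,+2) = exp(-r*dt) * [p_u*0.000000 + p_m*0.000000 + p_d*0.000000] = 0.000000
  V(1,-1) = exp(-r*dt) * [p_u*0.000000 + p_m*0.296910 + p_d*1.976997] = 0.533793
  V(1,+0) = exp(-r*dt) * [p_u*0.000000 + p_m*0.000000 + p_d*0.296910] = 0.050451
  V(1,+1) = exp(-r*dt) * [p_u*0.000000 + p_m*0.000000 + p_d*0.000000] = 0.000000
  V(0,+0) = exp(-r*dt) * [p_u*0.000000 + p_m*0.050451 + p_d*0.533793] = 0.124323

Answer: Price = V(0,0) = 0.1243


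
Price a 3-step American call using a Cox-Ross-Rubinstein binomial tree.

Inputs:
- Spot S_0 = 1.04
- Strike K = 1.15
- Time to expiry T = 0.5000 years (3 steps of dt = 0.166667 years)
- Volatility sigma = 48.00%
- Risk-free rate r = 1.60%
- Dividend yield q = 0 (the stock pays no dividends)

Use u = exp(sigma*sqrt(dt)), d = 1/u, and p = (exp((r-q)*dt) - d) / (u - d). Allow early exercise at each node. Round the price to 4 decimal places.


Answer: Price = V(0,0) = 0.1077

Derivation:
dt = T/N = 0.166667
u = exp(sigma*sqrt(dt)) = 1.216477; d = 1/u = 0.822046
p = (exp((r-q)*dt) - d) / (u - d) = 0.457936
Discount per step: exp(-r*dt) = 0.997337
Stock lattice S(k, i) with i counting down-moves:
  k=0: S(0,0) = 1.0400
  k=1: S(1,0) = 1.2651; S(1,1) = 0.8549
  k=2: S(2,0) = 1.5390; S(2,1) = 1.0400; S(2,2) = 0.7028
  k=3: S(3,0) = 1.8722; S(3,1) = 1.2651; S(3,2) = 0.8549; S(3,3) = 0.5777
Terminal payoffs V(N, i) = max(S_T - K, 0):
  V(3,0) = 0.722170; V(3,1) = 0.115136; V(3,2) = 0.000000; V(3,3) = 0.000000
Backward induction: V(k, i) = exp(-r*dt) * [p * V(k+1, i) + (1-p) * V(k+1, i+1)]; then take max(V_cont, immediate exercise) for American.
  V(2,0) = exp(-r*dt) * [p*0.722170 + (1-p)*0.115136] = 0.392072; exercise = 0.389010; V(2,0) = max -> 0.392072
  V(2,1) = exp(-r*dt) * [p*0.115136 + (1-p)*0.000000] = 0.052585; exercise = 0.000000; V(2,1) = max -> 0.052585
  V(2,2) = exp(-r*dt) * [p*0.000000 + (1-p)*0.000000] = 0.000000; exercise = 0.000000; V(2,2) = max -> 0.000000
  V(1,0) = exp(-r*dt) * [p*0.392072 + (1-p)*0.052585] = 0.207494; exercise = 0.115136; V(1,0) = max -> 0.207494
  V(1,1) = exp(-r*dt) * [p*0.052585 + (1-p)*0.000000] = 0.024016; exercise = 0.000000; V(1,1) = max -> 0.024016
  V(0,0) = exp(-r*dt) * [p*0.207494 + (1-p)*0.024016] = 0.107750; exercise = 0.000000; V(0,0) = max -> 0.107750


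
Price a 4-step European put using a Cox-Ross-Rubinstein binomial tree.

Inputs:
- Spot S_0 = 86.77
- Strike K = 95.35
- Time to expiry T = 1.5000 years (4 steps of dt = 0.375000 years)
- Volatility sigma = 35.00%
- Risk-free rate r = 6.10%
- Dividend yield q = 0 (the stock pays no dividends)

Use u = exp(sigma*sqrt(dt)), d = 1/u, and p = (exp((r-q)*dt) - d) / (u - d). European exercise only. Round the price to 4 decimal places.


Answer: Price = V(0,0) = 15.1215

Derivation:
dt = T/N = 0.375000
u = exp(sigma*sqrt(dt)) = 1.239032; d = 1/u = 0.807082
p = (exp((r-q)*dt) - d) / (u - d) = 0.500189
Discount per step: exp(-r*dt) = 0.977385
Stock lattice S(k, i) with i counting down-moves:
  k=0: S(0,0) = 86.7700
  k=1: S(1,0) = 107.5108; S(1,1) = 70.0305
  k=2: S(2,0) = 133.2093; S(2,1) = 86.7700; S(2,2) = 56.5203
  k=3: S(3,0) = 165.0506; S(3,1) = 107.5108; S(3,2) = 70.0305; S(3,3) = 45.6165
  k=4: S(4,0) = 204.5029; S(4,1) = 133.2093; S(4,2) = 86.7700; S(4,3) = 56.5203; S(4,4) = 36.8163
Terminal payoffs V(N, i) = max(K - S_T, 0):
  V(4,0) = 0.000000; V(4,1) = 0.000000; V(4,2) = 8.580000; V(4,3) = 38.829679; V(4,4) = 58.533742
Backward induction: V(k, i) = exp(-r*dt) * [p * V(k+1, i) + (1-p) * V(k+1, i+1)].
  V(3,0) = exp(-r*dt) * [p*0.000000 + (1-p)*0.000000] = 0.000000
  V(3,1) = exp(-r*dt) * [p*0.000000 + (1-p)*8.580000] = 4.191392
  V(3,2) = exp(-r*dt) * [p*8.580000 + (1-p)*38.829679] = 23.163146
  V(3,3) = exp(-r*dt) * [p*38.829679 + (1-p)*58.533742] = 47.577109
  V(2,0) = exp(-r*dt) * [p*0.000000 + (1-p)*4.191392] = 2.047525
  V(2,1) = exp(-r*dt) * [p*4.191392 + (1-p)*23.163146] = 13.364440
  V(2,2) = exp(-r*dt) * [p*23.163146 + (1-p)*47.577109] = 34.565699
  V(1,0) = exp(-r*dt) * [p*2.047525 + (1-p)*13.364440] = 7.529613
  V(1,1) = exp(-r*dt) * [p*13.364440 + (1-p)*34.565699] = 23.419165
  V(0,0) = exp(-r*dt) * [p*7.529613 + (1-p)*23.419165] = 15.121489


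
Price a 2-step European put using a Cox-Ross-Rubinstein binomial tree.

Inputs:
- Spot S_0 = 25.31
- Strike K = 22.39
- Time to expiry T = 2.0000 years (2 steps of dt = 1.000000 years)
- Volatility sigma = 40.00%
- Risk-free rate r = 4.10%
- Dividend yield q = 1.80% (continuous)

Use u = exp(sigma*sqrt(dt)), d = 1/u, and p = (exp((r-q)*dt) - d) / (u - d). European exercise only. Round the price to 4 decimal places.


Answer: Price = V(0,0) = 3.3020

Derivation:
dt = T/N = 1.000000
u = exp(sigma*sqrt(dt)) = 1.491825; d = 1/u = 0.670320
p = (exp((r-q)*dt) - d) / (u - d) = 0.429634
Discount per step: exp(-r*dt) = 0.959829
Stock lattice S(k, i) with i counting down-moves:
  k=0: S(0,0) = 25.3100
  k=1: S(1,0) = 37.7581; S(1,1) = 16.9658
  k=2: S(2,0) = 56.3284; S(2,1) = 25.3100; S(2,2) = 11.3725
Terminal payoffs V(N, i) = max(K - S_T, 0):
  V(2,0) = 0.000000; V(2,1) = 0.000000; V(2,2) = 11.017484
Backward induction: V(k, i) = exp(-r*dt) * [p * V(k+1, i) + (1-p) * V(k+1, i+1)].
  V(1,0) = exp(-r*dt) * [p*0.000000 + (1-p)*0.000000] = 0.000000
  V(1,1) = exp(-r*dt) * [p*0.000000 + (1-p)*11.017484] = 6.031562
  V(0,0) = exp(-r*dt) * [p*0.000000 + (1-p)*6.031562] = 3.302001


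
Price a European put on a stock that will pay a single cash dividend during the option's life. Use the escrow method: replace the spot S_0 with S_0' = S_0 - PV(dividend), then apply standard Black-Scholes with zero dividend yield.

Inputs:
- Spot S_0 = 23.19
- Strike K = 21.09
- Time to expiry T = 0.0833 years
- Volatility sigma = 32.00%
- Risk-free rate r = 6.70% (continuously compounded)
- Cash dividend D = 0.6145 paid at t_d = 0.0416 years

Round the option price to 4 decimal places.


Answer: Price = 0.2422

Derivation:
PV(D) = D * exp(-r * t_d) = 0.6145 * 0.99721668 = 0.61278965
S_0' = S_0 - PV(D) = 23.1900 - 0.61278965 = 22.57721035
d1 = (ln(S_0'/K) + (r + sigma^2/2)*T) / (sigma*sqrt(T)) = 0.84441454
d2 = d1 - sigma*sqrt(T) = 0.75205697
exp(-rT) = 0.99443445
N(-d1) = 0.19921890; N(-d2) = 0.22600840
P = K * exp(-rT) * N(-d2) - S_0' * N(-d1) = 21.0900 * 0.99443445 * 0.22600840 - 22.57721035 * 0.19921890 = 0.2422


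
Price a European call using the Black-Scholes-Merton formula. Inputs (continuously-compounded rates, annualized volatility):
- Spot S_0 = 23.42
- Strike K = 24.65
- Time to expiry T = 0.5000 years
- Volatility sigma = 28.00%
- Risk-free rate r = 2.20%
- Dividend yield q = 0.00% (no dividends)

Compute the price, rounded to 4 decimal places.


d1 = (ln(S/K) + (r - q + 0.5*sigma^2) * T) / (sigma * sqrt(T)) = -0.10397774
d2 = d1 - sigma * sqrt(T) = -0.30196764
exp(-rT) = 0.98906028; exp(-qT) = 1.00000000
C = S_0 * exp(-qT) * N(d1) - K * exp(-rT) * N(d2)
N(d1) = 0.45859351; N(d2) = 0.38133837
C = 23.4200 * 1.00000000 * 0.45859351 - 24.6500 * 0.98906028 * 0.38133837 = 1.4431

Answer: Price = 1.4431


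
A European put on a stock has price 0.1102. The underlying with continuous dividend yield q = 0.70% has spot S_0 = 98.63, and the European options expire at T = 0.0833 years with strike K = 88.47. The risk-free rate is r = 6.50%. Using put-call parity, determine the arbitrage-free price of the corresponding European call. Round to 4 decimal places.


Put-call parity: C - P = S_0 * exp(-qT) - K * exp(-rT).
S_0 * exp(-qT) = 98.6300 * 0.99941707 = 98.57250561
K * exp(-rT) = 88.4700 * 0.99460013 = 87.99227368
C = P + S*exp(-qT) - K*exp(-rT)
C = 0.1102 + 98.57250561 - 87.99227368 = 10.6904

Answer: Call price = 10.6904


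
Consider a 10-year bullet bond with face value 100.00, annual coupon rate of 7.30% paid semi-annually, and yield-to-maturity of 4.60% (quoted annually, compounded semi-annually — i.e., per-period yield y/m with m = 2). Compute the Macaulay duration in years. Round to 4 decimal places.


Answer: Macaulay duration = 7.5520 years

Derivation:
Coupon per period c = face * coupon_rate / m = 3.650000
Periods per year m = 2; per-period yield y/m = 0.023000
Number of cashflows N = 20
Cashflows (t years, CF_t, discount factor 1/(1+y/m)^(m*t), PV):
  t = 0.5000: CF_t = 3.650000, DF = 0.977517, PV = 3.567937
  t = 1.0000: CF_t = 3.650000, DF = 0.955540, PV = 3.487720
  t = 1.5000: CF_t = 3.650000, DF = 0.934056, PV = 3.409306
  t = 2.0000: CF_t = 3.650000, DF = 0.913056, PV = 3.332655
  t = 2.5000: CF_t = 3.650000, DF = 0.892528, PV = 3.257727
  t = 3.0000: CF_t = 3.650000, DF = 0.872461, PV = 3.184484
  t = 3.5000: CF_t = 3.650000, DF = 0.852846, PV = 3.112888
  t = 4.0000: CF_t = 3.650000, DF = 0.833671, PV = 3.042901
  t = 4.5000: CF_t = 3.650000, DF = 0.814928, PV = 2.974488
  t = 5.0000: CF_t = 3.650000, DF = 0.796606, PV = 2.907613
  t = 5.5000: CF_t = 3.650000, DF = 0.778696, PV = 2.842241
  t = 6.0000: CF_t = 3.650000, DF = 0.761189, PV = 2.778339
  t = 6.5000: CF_t = 3.650000, DF = 0.744075, PV = 2.715874
  t = 7.0000: CF_t = 3.650000, DF = 0.727346, PV = 2.654813
  t = 7.5000: CF_t = 3.650000, DF = 0.710993, PV = 2.595125
  t = 8.0000: CF_t = 3.650000, DF = 0.695008, PV = 2.536780
  t = 8.5000: CF_t = 3.650000, DF = 0.679382, PV = 2.479745
  t = 9.0000: CF_t = 3.650000, DF = 0.664108, PV = 2.423994
  t = 9.5000: CF_t = 3.650000, DF = 0.649177, PV = 2.369495
  t = 10.0000: CF_t = 103.650000, DF = 0.634581, PV = 65.774360
Price P = sum_t PV_t = 121.448484
Macaulay numerator sum_t t * PV_t:
  t * PV_t at t = 0.5000: 1.783969
  t * PV_t at t = 1.0000: 3.487720
  t * PV_t at t = 1.5000: 5.113959
  t * PV_t at t = 2.0000: 6.665310
  t * PV_t at t = 2.5000: 8.144318
  t * PV_t at t = 3.0000: 9.553452
  t * PV_t at t = 3.5000: 10.895106
  t * PV_t at t = 4.0000: 12.171603
  t * PV_t at t = 4.5000: 13.385194
  t * PV_t at t = 5.0000: 14.538063
  t * PV_t at t = 5.5000: 15.632325
  t * PV_t at t = 6.0000: 16.670035
  t * PV_t at t = 6.5000: 17.653181
  t * PV_t at t = 7.0000: 18.583693
  t * PV_t at t = 7.5000: 19.463441
  t * PV_t at t = 8.0000: 20.294236
  t * PV_t at t = 8.5000: 21.077836
  t * PV_t at t = 9.0000: 21.815942
  t * PV_t at t = 9.5000: 22.510204
  t * PV_t at t = 10.0000: 657.743602
Macaulay duration D = (sum_t t * PV_t) / P = 917.183188 / 121.448484 = 7.552035


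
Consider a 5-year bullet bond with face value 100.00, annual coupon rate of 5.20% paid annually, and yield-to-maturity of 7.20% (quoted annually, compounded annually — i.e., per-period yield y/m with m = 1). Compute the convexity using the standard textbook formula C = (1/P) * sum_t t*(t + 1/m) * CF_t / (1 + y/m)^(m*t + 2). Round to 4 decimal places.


Coupon per period c = face * coupon_rate / m = 5.200000
Periods per year m = 1; per-period yield y/m = 0.072000
Number of cashflows N = 5
Cashflows (t years, CF_t, discount factor 1/(1+y/m)^(m*t), PV):
  t = 1.0000: CF_t = 5.200000, DF = 0.932836, PV = 4.850746
  t = 2.0000: CF_t = 5.200000, DF = 0.870183, PV = 4.524950
  t = 3.0000: CF_t = 5.200000, DF = 0.811738, PV = 4.221035
  t = 4.0000: CF_t = 5.200000, DF = 0.757218, PV = 3.937533
  t = 5.0000: CF_t = 105.200000, DF = 0.706360, PV = 74.309068
Price P = sum_t PV_t = 91.843332
Convexity numerator sum_t t*(t + 1/m) * CF_t / (1+y/m)^(m*t + 2):
  t = 1.0000: term = 8.442071
  t = 2.0000: term = 23.625198
  t = 3.0000: term = 44.076861
  t = 4.0000: term = 68.527459
  t = 5.0000: term = 1939.873887
Convexity = (1/P) * sum = 2084.545476 / 91.843332 = 22.696754

Answer: Convexity = 22.6968


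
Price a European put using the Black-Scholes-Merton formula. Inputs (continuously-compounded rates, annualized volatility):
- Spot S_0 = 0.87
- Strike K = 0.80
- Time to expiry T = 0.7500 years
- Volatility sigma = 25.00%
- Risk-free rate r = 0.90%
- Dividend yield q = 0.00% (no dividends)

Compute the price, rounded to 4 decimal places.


Answer: Price = 0.0402

Derivation:
d1 = (ln(S/K) + (r - q + 0.5*sigma^2) * T) / (sigma * sqrt(T)) = 0.52686207
d2 = d1 - sigma * sqrt(T) = 0.31035572
exp(-rT) = 0.99327273; exp(-qT) = 1.00000000
P = K * exp(-rT) * N(-d2) - S_0 * exp(-qT) * N(-d1)
N(-d1) = 0.29914469; N(-d2) = 0.37814523
P = 0.8000 * 0.99327273 * 0.37814523 - 0.8700 * 1.00000000 * 0.29914469 = 0.0402


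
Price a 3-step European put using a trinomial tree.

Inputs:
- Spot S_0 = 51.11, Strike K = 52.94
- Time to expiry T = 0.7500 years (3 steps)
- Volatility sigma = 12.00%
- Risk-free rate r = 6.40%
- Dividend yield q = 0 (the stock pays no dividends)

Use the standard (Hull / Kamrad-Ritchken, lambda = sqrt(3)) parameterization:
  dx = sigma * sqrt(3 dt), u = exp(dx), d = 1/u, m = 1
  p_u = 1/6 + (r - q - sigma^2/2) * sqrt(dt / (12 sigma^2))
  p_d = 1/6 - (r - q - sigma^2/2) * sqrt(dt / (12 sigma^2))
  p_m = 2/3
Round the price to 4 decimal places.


Answer: Price = V(0,0) = 1.8066

Derivation:
dt = T/N = 0.250000; dx = sigma*sqrt(3*dt) = 0.103923
u = exp(dx) = 1.109515; d = 1/u = 0.901295
p_u = 0.234986, p_m = 0.666667, p_d = 0.098347
Discount per step: exp(-r*dt) = 0.984127
Stock lattice S(k, j) with j the centered position index:
  k=0: S(0,+0) = 51.1100
  k=1: S(1,-1) = 46.0652; S(1,+0) = 51.1100; S(1,+1) = 56.7073
  k=2: S(2,-2) = 41.5183; S(2,-1) = 46.0652; S(2,+0) = 51.1100; S(2,+1) = 56.7073; S(2,+2) = 62.9176
  k=3: S(3,-3) = 37.4202; S(3,-2) = 41.5183; S(3,-1) = 46.0652; S(3,+0) = 51.1100; S(3,+1) = 56.7073; S(3,+2) = 62.9176; S(3,+3) = 69.8080
Terminal payoffs V(N, j) = max(K - S_T, 0):
  V(3,-3) = 15.519786; V(3,-2) = 11.421709; V(3,-1) = 6.874830; V(3,+0) = 1.830000; V(3,+1) = 0.000000; V(3,+2) = 0.000000; V(3,+3) = 0.000000
Backward induction: V(k, j) = exp(-r*dt) * [p_u * V(k+1, j+1) + p_m * V(k+1, j) + p_d * V(k+1, j-1)]
  V(2,-2) = exp(-r*dt) * [p_u*6.874830 + p_m*11.421709 + p_d*15.519786] = 10.585556
  V(2,-1) = exp(-r*dt) * [p_u*1.830000 + p_m*6.874830 + p_d*11.421709] = 6.039132
  V(2,+0) = exp(-r*dt) * [p_u*0.000000 + p_m*1.830000 + p_d*6.874830] = 1.866022
  V(2,+1) = exp(-r*dt) * [p_u*0.000000 + p_m*0.000000 + p_d*1.830000] = 0.177118
  V(2,+2) = exp(-r*dt) * [p_u*0.000000 + p_m*0.000000 + p_d*0.000000] = 0.000000
  V(1,-1) = exp(-r*dt) * [p_u*1.866022 + p_m*6.039132 + p_d*10.585556] = 5.418245
  V(1,+0) = exp(-r*dt) * [p_u*0.177118 + p_m*1.866022 + p_d*6.039132] = 1.849731
  V(1,+1) = exp(-r*dt) * [p_u*0.000000 + p_m*0.177118 + p_d*1.866022] = 0.296809
  V(0,+0) = exp(-r*dt) * [p_u*0.296809 + p_m*1.849731 + p_d*5.418245] = 1.806629
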